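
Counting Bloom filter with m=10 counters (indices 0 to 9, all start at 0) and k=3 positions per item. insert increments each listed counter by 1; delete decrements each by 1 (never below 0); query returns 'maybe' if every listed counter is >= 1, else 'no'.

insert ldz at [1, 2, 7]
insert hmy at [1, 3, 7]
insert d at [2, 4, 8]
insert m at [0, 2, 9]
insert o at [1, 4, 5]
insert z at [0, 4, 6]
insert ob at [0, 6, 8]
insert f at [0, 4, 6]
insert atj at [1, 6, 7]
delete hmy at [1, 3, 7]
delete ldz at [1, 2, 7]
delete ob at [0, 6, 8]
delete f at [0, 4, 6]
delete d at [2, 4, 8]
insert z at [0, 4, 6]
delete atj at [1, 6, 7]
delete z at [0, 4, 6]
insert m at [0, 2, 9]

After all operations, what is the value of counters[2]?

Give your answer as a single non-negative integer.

Answer: 2

Derivation:
Step 1: insert ldz at [1, 2, 7] -> counters=[0,1,1,0,0,0,0,1,0,0]
Step 2: insert hmy at [1, 3, 7] -> counters=[0,2,1,1,0,0,0,2,0,0]
Step 3: insert d at [2, 4, 8] -> counters=[0,2,2,1,1,0,0,2,1,0]
Step 4: insert m at [0, 2, 9] -> counters=[1,2,3,1,1,0,0,2,1,1]
Step 5: insert o at [1, 4, 5] -> counters=[1,3,3,1,2,1,0,2,1,1]
Step 6: insert z at [0, 4, 6] -> counters=[2,3,3,1,3,1,1,2,1,1]
Step 7: insert ob at [0, 6, 8] -> counters=[3,3,3,1,3,1,2,2,2,1]
Step 8: insert f at [0, 4, 6] -> counters=[4,3,3,1,4,1,3,2,2,1]
Step 9: insert atj at [1, 6, 7] -> counters=[4,4,3,1,4,1,4,3,2,1]
Step 10: delete hmy at [1, 3, 7] -> counters=[4,3,3,0,4,1,4,2,2,1]
Step 11: delete ldz at [1, 2, 7] -> counters=[4,2,2,0,4,1,4,1,2,1]
Step 12: delete ob at [0, 6, 8] -> counters=[3,2,2,0,4,1,3,1,1,1]
Step 13: delete f at [0, 4, 6] -> counters=[2,2,2,0,3,1,2,1,1,1]
Step 14: delete d at [2, 4, 8] -> counters=[2,2,1,0,2,1,2,1,0,1]
Step 15: insert z at [0, 4, 6] -> counters=[3,2,1,0,3,1,3,1,0,1]
Step 16: delete atj at [1, 6, 7] -> counters=[3,1,1,0,3,1,2,0,0,1]
Step 17: delete z at [0, 4, 6] -> counters=[2,1,1,0,2,1,1,0,0,1]
Step 18: insert m at [0, 2, 9] -> counters=[3,1,2,0,2,1,1,0,0,2]
Final counters=[3,1,2,0,2,1,1,0,0,2] -> counters[2]=2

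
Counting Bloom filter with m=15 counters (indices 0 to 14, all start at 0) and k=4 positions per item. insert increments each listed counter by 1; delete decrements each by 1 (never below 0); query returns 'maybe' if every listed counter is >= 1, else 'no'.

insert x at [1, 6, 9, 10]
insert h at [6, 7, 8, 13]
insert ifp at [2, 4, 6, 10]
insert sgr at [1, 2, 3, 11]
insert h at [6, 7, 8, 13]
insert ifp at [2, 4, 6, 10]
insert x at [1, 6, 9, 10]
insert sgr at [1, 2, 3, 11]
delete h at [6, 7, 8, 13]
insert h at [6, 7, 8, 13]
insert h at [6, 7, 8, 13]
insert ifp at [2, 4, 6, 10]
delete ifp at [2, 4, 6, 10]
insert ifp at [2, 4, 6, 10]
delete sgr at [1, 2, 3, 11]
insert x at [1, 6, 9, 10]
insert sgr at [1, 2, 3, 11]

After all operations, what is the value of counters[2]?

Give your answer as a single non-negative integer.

Answer: 5

Derivation:
Step 1: insert x at [1, 6, 9, 10] -> counters=[0,1,0,0,0,0,1,0,0,1,1,0,0,0,0]
Step 2: insert h at [6, 7, 8, 13] -> counters=[0,1,0,0,0,0,2,1,1,1,1,0,0,1,0]
Step 3: insert ifp at [2, 4, 6, 10] -> counters=[0,1,1,0,1,0,3,1,1,1,2,0,0,1,0]
Step 4: insert sgr at [1, 2, 3, 11] -> counters=[0,2,2,1,1,0,3,1,1,1,2,1,0,1,0]
Step 5: insert h at [6, 7, 8, 13] -> counters=[0,2,2,1,1,0,4,2,2,1,2,1,0,2,0]
Step 6: insert ifp at [2, 4, 6, 10] -> counters=[0,2,3,1,2,0,5,2,2,1,3,1,0,2,0]
Step 7: insert x at [1, 6, 9, 10] -> counters=[0,3,3,1,2,0,6,2,2,2,4,1,0,2,0]
Step 8: insert sgr at [1, 2, 3, 11] -> counters=[0,4,4,2,2,0,6,2,2,2,4,2,0,2,0]
Step 9: delete h at [6, 7, 8, 13] -> counters=[0,4,4,2,2,0,5,1,1,2,4,2,0,1,0]
Step 10: insert h at [6, 7, 8, 13] -> counters=[0,4,4,2,2,0,6,2,2,2,4,2,0,2,0]
Step 11: insert h at [6, 7, 8, 13] -> counters=[0,4,4,2,2,0,7,3,3,2,4,2,0,3,0]
Step 12: insert ifp at [2, 4, 6, 10] -> counters=[0,4,5,2,3,0,8,3,3,2,5,2,0,3,0]
Step 13: delete ifp at [2, 4, 6, 10] -> counters=[0,4,4,2,2,0,7,3,3,2,4,2,0,3,0]
Step 14: insert ifp at [2, 4, 6, 10] -> counters=[0,4,5,2,3,0,8,3,3,2,5,2,0,3,0]
Step 15: delete sgr at [1, 2, 3, 11] -> counters=[0,3,4,1,3,0,8,3,3,2,5,1,0,3,0]
Step 16: insert x at [1, 6, 9, 10] -> counters=[0,4,4,1,3,0,9,3,3,3,6,1,0,3,0]
Step 17: insert sgr at [1, 2, 3, 11] -> counters=[0,5,5,2,3,0,9,3,3,3,6,2,0,3,0]
Final counters=[0,5,5,2,3,0,9,3,3,3,6,2,0,3,0] -> counters[2]=5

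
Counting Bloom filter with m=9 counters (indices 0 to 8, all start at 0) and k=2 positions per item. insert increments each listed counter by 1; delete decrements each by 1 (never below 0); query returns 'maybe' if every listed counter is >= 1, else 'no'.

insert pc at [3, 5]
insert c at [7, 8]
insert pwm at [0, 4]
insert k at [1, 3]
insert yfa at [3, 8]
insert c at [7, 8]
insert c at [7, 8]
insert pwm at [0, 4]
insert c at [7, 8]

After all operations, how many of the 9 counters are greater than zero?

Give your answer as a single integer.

Step 1: insert pc at [3, 5] -> counters=[0,0,0,1,0,1,0,0,0]
Step 2: insert c at [7, 8] -> counters=[0,0,0,1,0,1,0,1,1]
Step 3: insert pwm at [0, 4] -> counters=[1,0,0,1,1,1,0,1,1]
Step 4: insert k at [1, 3] -> counters=[1,1,0,2,1,1,0,1,1]
Step 5: insert yfa at [3, 8] -> counters=[1,1,0,3,1,1,0,1,2]
Step 6: insert c at [7, 8] -> counters=[1,1,0,3,1,1,0,2,3]
Step 7: insert c at [7, 8] -> counters=[1,1,0,3,1,1,0,3,4]
Step 8: insert pwm at [0, 4] -> counters=[2,1,0,3,2,1,0,3,4]
Step 9: insert c at [7, 8] -> counters=[2,1,0,3,2,1,0,4,5]
Final counters=[2,1,0,3,2,1,0,4,5] -> 7 nonzero

Answer: 7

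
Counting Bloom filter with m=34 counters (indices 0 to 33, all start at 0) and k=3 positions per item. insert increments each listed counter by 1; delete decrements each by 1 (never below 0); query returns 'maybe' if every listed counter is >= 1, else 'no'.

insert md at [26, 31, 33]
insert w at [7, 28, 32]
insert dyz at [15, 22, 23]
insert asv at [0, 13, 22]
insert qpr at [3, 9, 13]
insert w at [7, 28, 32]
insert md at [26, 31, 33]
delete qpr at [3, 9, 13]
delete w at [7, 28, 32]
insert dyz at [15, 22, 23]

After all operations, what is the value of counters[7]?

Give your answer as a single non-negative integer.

Step 1: insert md at [26, 31, 33] -> counters=[0,0,0,0,0,0,0,0,0,0,0,0,0,0,0,0,0,0,0,0,0,0,0,0,0,0,1,0,0,0,0,1,0,1]
Step 2: insert w at [7, 28, 32] -> counters=[0,0,0,0,0,0,0,1,0,0,0,0,0,0,0,0,0,0,0,0,0,0,0,0,0,0,1,0,1,0,0,1,1,1]
Step 3: insert dyz at [15, 22, 23] -> counters=[0,0,0,0,0,0,0,1,0,0,0,0,0,0,0,1,0,0,0,0,0,0,1,1,0,0,1,0,1,0,0,1,1,1]
Step 4: insert asv at [0, 13, 22] -> counters=[1,0,0,0,0,0,0,1,0,0,0,0,0,1,0,1,0,0,0,0,0,0,2,1,0,0,1,0,1,0,0,1,1,1]
Step 5: insert qpr at [3, 9, 13] -> counters=[1,0,0,1,0,0,0,1,0,1,0,0,0,2,0,1,0,0,0,0,0,0,2,1,0,0,1,0,1,0,0,1,1,1]
Step 6: insert w at [7, 28, 32] -> counters=[1,0,0,1,0,0,0,2,0,1,0,0,0,2,0,1,0,0,0,0,0,0,2,1,0,0,1,0,2,0,0,1,2,1]
Step 7: insert md at [26, 31, 33] -> counters=[1,0,0,1,0,0,0,2,0,1,0,0,0,2,0,1,0,0,0,0,0,0,2,1,0,0,2,0,2,0,0,2,2,2]
Step 8: delete qpr at [3, 9, 13] -> counters=[1,0,0,0,0,0,0,2,0,0,0,0,0,1,0,1,0,0,0,0,0,0,2,1,0,0,2,0,2,0,0,2,2,2]
Step 9: delete w at [7, 28, 32] -> counters=[1,0,0,0,0,0,0,1,0,0,0,0,0,1,0,1,0,0,0,0,0,0,2,1,0,0,2,0,1,0,0,2,1,2]
Step 10: insert dyz at [15, 22, 23] -> counters=[1,0,0,0,0,0,0,1,0,0,0,0,0,1,0,2,0,0,0,0,0,0,3,2,0,0,2,0,1,0,0,2,1,2]
Final counters=[1,0,0,0,0,0,0,1,0,0,0,0,0,1,0,2,0,0,0,0,0,0,3,2,0,0,2,0,1,0,0,2,1,2] -> counters[7]=1

Answer: 1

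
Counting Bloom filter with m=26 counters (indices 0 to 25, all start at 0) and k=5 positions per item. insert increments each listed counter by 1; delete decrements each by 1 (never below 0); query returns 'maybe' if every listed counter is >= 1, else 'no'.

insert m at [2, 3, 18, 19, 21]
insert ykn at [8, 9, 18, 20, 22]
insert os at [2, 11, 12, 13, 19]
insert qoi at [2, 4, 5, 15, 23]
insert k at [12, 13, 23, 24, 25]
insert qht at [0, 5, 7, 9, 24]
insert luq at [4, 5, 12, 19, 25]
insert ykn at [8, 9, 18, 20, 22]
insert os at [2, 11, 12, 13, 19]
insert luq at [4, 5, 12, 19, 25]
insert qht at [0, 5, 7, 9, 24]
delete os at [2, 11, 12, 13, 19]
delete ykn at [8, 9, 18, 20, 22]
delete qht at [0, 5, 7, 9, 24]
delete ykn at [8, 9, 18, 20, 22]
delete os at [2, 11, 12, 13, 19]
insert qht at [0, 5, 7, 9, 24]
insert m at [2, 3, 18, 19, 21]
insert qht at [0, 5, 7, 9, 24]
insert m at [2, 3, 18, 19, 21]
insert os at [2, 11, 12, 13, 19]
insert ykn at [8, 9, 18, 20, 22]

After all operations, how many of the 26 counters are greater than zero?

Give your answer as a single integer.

Step 1: insert m at [2, 3, 18, 19, 21] -> counters=[0,0,1,1,0,0,0,0,0,0,0,0,0,0,0,0,0,0,1,1,0,1,0,0,0,0]
Step 2: insert ykn at [8, 9, 18, 20, 22] -> counters=[0,0,1,1,0,0,0,0,1,1,0,0,0,0,0,0,0,0,2,1,1,1,1,0,0,0]
Step 3: insert os at [2, 11, 12, 13, 19] -> counters=[0,0,2,1,0,0,0,0,1,1,0,1,1,1,0,0,0,0,2,2,1,1,1,0,0,0]
Step 4: insert qoi at [2, 4, 5, 15, 23] -> counters=[0,0,3,1,1,1,0,0,1,1,0,1,1,1,0,1,0,0,2,2,1,1,1,1,0,0]
Step 5: insert k at [12, 13, 23, 24, 25] -> counters=[0,0,3,1,1,1,0,0,1,1,0,1,2,2,0,1,0,0,2,2,1,1,1,2,1,1]
Step 6: insert qht at [0, 5, 7, 9, 24] -> counters=[1,0,3,1,1,2,0,1,1,2,0,1,2,2,0,1,0,0,2,2,1,1,1,2,2,1]
Step 7: insert luq at [4, 5, 12, 19, 25] -> counters=[1,0,3,1,2,3,0,1,1,2,0,1,3,2,0,1,0,0,2,3,1,1,1,2,2,2]
Step 8: insert ykn at [8, 9, 18, 20, 22] -> counters=[1,0,3,1,2,3,0,1,2,3,0,1,3,2,0,1,0,0,3,3,2,1,2,2,2,2]
Step 9: insert os at [2, 11, 12, 13, 19] -> counters=[1,0,4,1,2,3,0,1,2,3,0,2,4,3,0,1,0,0,3,4,2,1,2,2,2,2]
Step 10: insert luq at [4, 5, 12, 19, 25] -> counters=[1,0,4,1,3,4,0,1,2,3,0,2,5,3,0,1,0,0,3,5,2,1,2,2,2,3]
Step 11: insert qht at [0, 5, 7, 9, 24] -> counters=[2,0,4,1,3,5,0,2,2,4,0,2,5,3,0,1,0,0,3,5,2,1,2,2,3,3]
Step 12: delete os at [2, 11, 12, 13, 19] -> counters=[2,0,3,1,3,5,0,2,2,4,0,1,4,2,0,1,0,0,3,4,2,1,2,2,3,3]
Step 13: delete ykn at [8, 9, 18, 20, 22] -> counters=[2,0,3,1,3,5,0,2,1,3,0,1,4,2,0,1,0,0,2,4,1,1,1,2,3,3]
Step 14: delete qht at [0, 5, 7, 9, 24] -> counters=[1,0,3,1,3,4,0,1,1,2,0,1,4,2,0,1,0,0,2,4,1,1,1,2,2,3]
Step 15: delete ykn at [8, 9, 18, 20, 22] -> counters=[1,0,3,1,3,4,0,1,0,1,0,1,4,2,0,1,0,0,1,4,0,1,0,2,2,3]
Step 16: delete os at [2, 11, 12, 13, 19] -> counters=[1,0,2,1,3,4,0,1,0,1,0,0,3,1,0,1,0,0,1,3,0,1,0,2,2,3]
Step 17: insert qht at [0, 5, 7, 9, 24] -> counters=[2,0,2,1,3,5,0,2,0,2,0,0,3,1,0,1,0,0,1,3,0,1,0,2,3,3]
Step 18: insert m at [2, 3, 18, 19, 21] -> counters=[2,0,3,2,3,5,0,2,0,2,0,0,3,1,0,1,0,0,2,4,0,2,0,2,3,3]
Step 19: insert qht at [0, 5, 7, 9, 24] -> counters=[3,0,3,2,3,6,0,3,0,3,0,0,3,1,0,1,0,0,2,4,0,2,0,2,4,3]
Step 20: insert m at [2, 3, 18, 19, 21] -> counters=[3,0,4,3,3,6,0,3,0,3,0,0,3,1,0,1,0,0,3,5,0,3,0,2,4,3]
Step 21: insert os at [2, 11, 12, 13, 19] -> counters=[3,0,5,3,3,6,0,3,0,3,0,1,4,2,0,1,0,0,3,6,0,3,0,2,4,3]
Step 22: insert ykn at [8, 9, 18, 20, 22] -> counters=[3,0,5,3,3,6,0,3,1,4,0,1,4,2,0,1,0,0,4,6,1,3,1,2,4,3]
Final counters=[3,0,5,3,3,6,0,3,1,4,0,1,4,2,0,1,0,0,4,6,1,3,1,2,4,3] -> 20 nonzero

Answer: 20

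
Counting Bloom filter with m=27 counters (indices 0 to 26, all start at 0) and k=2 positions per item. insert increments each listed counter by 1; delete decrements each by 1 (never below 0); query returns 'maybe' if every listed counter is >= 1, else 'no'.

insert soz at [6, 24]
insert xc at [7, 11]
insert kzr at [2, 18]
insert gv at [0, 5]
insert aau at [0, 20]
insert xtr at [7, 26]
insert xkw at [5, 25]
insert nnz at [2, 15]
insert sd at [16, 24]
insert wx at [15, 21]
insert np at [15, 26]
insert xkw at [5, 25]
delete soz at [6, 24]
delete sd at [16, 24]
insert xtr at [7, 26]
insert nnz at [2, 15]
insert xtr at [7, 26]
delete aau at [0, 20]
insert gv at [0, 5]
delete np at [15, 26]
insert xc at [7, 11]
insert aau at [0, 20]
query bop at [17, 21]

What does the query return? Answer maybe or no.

Step 1: insert soz at [6, 24] -> counters=[0,0,0,0,0,0,1,0,0,0,0,0,0,0,0,0,0,0,0,0,0,0,0,0,1,0,0]
Step 2: insert xc at [7, 11] -> counters=[0,0,0,0,0,0,1,1,0,0,0,1,0,0,0,0,0,0,0,0,0,0,0,0,1,0,0]
Step 3: insert kzr at [2, 18] -> counters=[0,0,1,0,0,0,1,1,0,0,0,1,0,0,0,0,0,0,1,0,0,0,0,0,1,0,0]
Step 4: insert gv at [0, 5] -> counters=[1,0,1,0,0,1,1,1,0,0,0,1,0,0,0,0,0,0,1,0,0,0,0,0,1,0,0]
Step 5: insert aau at [0, 20] -> counters=[2,0,1,0,0,1,1,1,0,0,0,1,0,0,0,0,0,0,1,0,1,0,0,0,1,0,0]
Step 6: insert xtr at [7, 26] -> counters=[2,0,1,0,0,1,1,2,0,0,0,1,0,0,0,0,0,0,1,0,1,0,0,0,1,0,1]
Step 7: insert xkw at [5, 25] -> counters=[2,0,1,0,0,2,1,2,0,0,0,1,0,0,0,0,0,0,1,0,1,0,0,0,1,1,1]
Step 8: insert nnz at [2, 15] -> counters=[2,0,2,0,0,2,1,2,0,0,0,1,0,0,0,1,0,0,1,0,1,0,0,0,1,1,1]
Step 9: insert sd at [16, 24] -> counters=[2,0,2,0,0,2,1,2,0,0,0,1,0,0,0,1,1,0,1,0,1,0,0,0,2,1,1]
Step 10: insert wx at [15, 21] -> counters=[2,0,2,0,0,2,1,2,0,0,0,1,0,0,0,2,1,0,1,0,1,1,0,0,2,1,1]
Step 11: insert np at [15, 26] -> counters=[2,0,2,0,0,2,1,2,0,0,0,1,0,0,0,3,1,0,1,0,1,1,0,0,2,1,2]
Step 12: insert xkw at [5, 25] -> counters=[2,0,2,0,0,3,1,2,0,0,0,1,0,0,0,3,1,0,1,0,1,1,0,0,2,2,2]
Step 13: delete soz at [6, 24] -> counters=[2,0,2,0,0,3,0,2,0,0,0,1,0,0,0,3,1,0,1,0,1,1,0,0,1,2,2]
Step 14: delete sd at [16, 24] -> counters=[2,0,2,0,0,3,0,2,0,0,0,1,0,0,0,3,0,0,1,0,1,1,0,0,0,2,2]
Step 15: insert xtr at [7, 26] -> counters=[2,0,2,0,0,3,0,3,0,0,0,1,0,0,0,3,0,0,1,0,1,1,0,0,0,2,3]
Step 16: insert nnz at [2, 15] -> counters=[2,0,3,0,0,3,0,3,0,0,0,1,0,0,0,4,0,0,1,0,1,1,0,0,0,2,3]
Step 17: insert xtr at [7, 26] -> counters=[2,0,3,0,0,3,0,4,0,0,0,1,0,0,0,4,0,0,1,0,1,1,0,0,0,2,4]
Step 18: delete aau at [0, 20] -> counters=[1,0,3,0,0,3,0,4,0,0,0,1,0,0,0,4,0,0,1,0,0,1,0,0,0,2,4]
Step 19: insert gv at [0, 5] -> counters=[2,0,3,0,0,4,0,4,0,0,0,1,0,0,0,4,0,0,1,0,0,1,0,0,0,2,4]
Step 20: delete np at [15, 26] -> counters=[2,0,3,0,0,4,0,4,0,0,0,1,0,0,0,3,0,0,1,0,0,1,0,0,0,2,3]
Step 21: insert xc at [7, 11] -> counters=[2,0,3,0,0,4,0,5,0,0,0,2,0,0,0,3,0,0,1,0,0,1,0,0,0,2,3]
Step 22: insert aau at [0, 20] -> counters=[3,0,3,0,0,4,0,5,0,0,0,2,0,0,0,3,0,0,1,0,1,1,0,0,0,2,3]
Query bop: check counters[17]=0 counters[21]=1 -> no

Answer: no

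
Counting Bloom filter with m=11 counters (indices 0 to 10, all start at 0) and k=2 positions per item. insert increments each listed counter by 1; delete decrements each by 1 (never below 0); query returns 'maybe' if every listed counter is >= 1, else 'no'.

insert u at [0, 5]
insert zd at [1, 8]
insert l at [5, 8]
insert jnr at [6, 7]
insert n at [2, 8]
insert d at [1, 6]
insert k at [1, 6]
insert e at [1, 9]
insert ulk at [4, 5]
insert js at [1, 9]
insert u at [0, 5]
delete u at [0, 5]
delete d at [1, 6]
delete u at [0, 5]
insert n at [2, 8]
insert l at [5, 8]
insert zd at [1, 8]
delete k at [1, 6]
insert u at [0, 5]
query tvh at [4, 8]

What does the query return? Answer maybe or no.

Answer: maybe

Derivation:
Step 1: insert u at [0, 5] -> counters=[1,0,0,0,0,1,0,0,0,0,0]
Step 2: insert zd at [1, 8] -> counters=[1,1,0,0,0,1,0,0,1,0,0]
Step 3: insert l at [5, 8] -> counters=[1,1,0,0,0,2,0,0,2,0,0]
Step 4: insert jnr at [6, 7] -> counters=[1,1,0,0,0,2,1,1,2,0,0]
Step 5: insert n at [2, 8] -> counters=[1,1,1,0,0,2,1,1,3,0,0]
Step 6: insert d at [1, 6] -> counters=[1,2,1,0,0,2,2,1,3,0,0]
Step 7: insert k at [1, 6] -> counters=[1,3,1,0,0,2,3,1,3,0,0]
Step 8: insert e at [1, 9] -> counters=[1,4,1,0,0,2,3,1,3,1,0]
Step 9: insert ulk at [4, 5] -> counters=[1,4,1,0,1,3,3,1,3,1,0]
Step 10: insert js at [1, 9] -> counters=[1,5,1,0,1,3,3,1,3,2,0]
Step 11: insert u at [0, 5] -> counters=[2,5,1,0,1,4,3,1,3,2,0]
Step 12: delete u at [0, 5] -> counters=[1,5,1,0,1,3,3,1,3,2,0]
Step 13: delete d at [1, 6] -> counters=[1,4,1,0,1,3,2,1,3,2,0]
Step 14: delete u at [0, 5] -> counters=[0,4,1,0,1,2,2,1,3,2,0]
Step 15: insert n at [2, 8] -> counters=[0,4,2,0,1,2,2,1,4,2,0]
Step 16: insert l at [5, 8] -> counters=[0,4,2,0,1,3,2,1,5,2,0]
Step 17: insert zd at [1, 8] -> counters=[0,5,2,0,1,3,2,1,6,2,0]
Step 18: delete k at [1, 6] -> counters=[0,4,2,0,1,3,1,1,6,2,0]
Step 19: insert u at [0, 5] -> counters=[1,4,2,0,1,4,1,1,6,2,0]
Query tvh: check counters[4]=1 counters[8]=6 -> maybe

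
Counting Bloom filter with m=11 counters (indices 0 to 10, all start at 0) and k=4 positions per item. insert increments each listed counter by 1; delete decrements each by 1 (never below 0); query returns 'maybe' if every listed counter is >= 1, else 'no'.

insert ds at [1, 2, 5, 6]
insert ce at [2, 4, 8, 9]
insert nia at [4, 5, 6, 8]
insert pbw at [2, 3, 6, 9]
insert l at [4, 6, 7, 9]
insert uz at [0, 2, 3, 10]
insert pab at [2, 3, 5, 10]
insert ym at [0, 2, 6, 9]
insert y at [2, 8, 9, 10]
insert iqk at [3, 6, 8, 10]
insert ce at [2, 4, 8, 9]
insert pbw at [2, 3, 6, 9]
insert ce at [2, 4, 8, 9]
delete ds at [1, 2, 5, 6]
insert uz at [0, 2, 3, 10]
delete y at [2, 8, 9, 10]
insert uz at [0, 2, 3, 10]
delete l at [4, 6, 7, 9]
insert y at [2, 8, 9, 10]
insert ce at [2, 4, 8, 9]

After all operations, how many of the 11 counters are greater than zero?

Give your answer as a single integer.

Answer: 9

Derivation:
Step 1: insert ds at [1, 2, 5, 6] -> counters=[0,1,1,0,0,1,1,0,0,0,0]
Step 2: insert ce at [2, 4, 8, 9] -> counters=[0,1,2,0,1,1,1,0,1,1,0]
Step 3: insert nia at [4, 5, 6, 8] -> counters=[0,1,2,0,2,2,2,0,2,1,0]
Step 4: insert pbw at [2, 3, 6, 9] -> counters=[0,1,3,1,2,2,3,0,2,2,0]
Step 5: insert l at [4, 6, 7, 9] -> counters=[0,1,3,1,3,2,4,1,2,3,0]
Step 6: insert uz at [0, 2, 3, 10] -> counters=[1,1,4,2,3,2,4,1,2,3,1]
Step 7: insert pab at [2, 3, 5, 10] -> counters=[1,1,5,3,3,3,4,1,2,3,2]
Step 8: insert ym at [0, 2, 6, 9] -> counters=[2,1,6,3,3,3,5,1,2,4,2]
Step 9: insert y at [2, 8, 9, 10] -> counters=[2,1,7,3,3,3,5,1,3,5,3]
Step 10: insert iqk at [3, 6, 8, 10] -> counters=[2,1,7,4,3,3,6,1,4,5,4]
Step 11: insert ce at [2, 4, 8, 9] -> counters=[2,1,8,4,4,3,6,1,5,6,4]
Step 12: insert pbw at [2, 3, 6, 9] -> counters=[2,1,9,5,4,3,7,1,5,7,4]
Step 13: insert ce at [2, 4, 8, 9] -> counters=[2,1,10,5,5,3,7,1,6,8,4]
Step 14: delete ds at [1, 2, 5, 6] -> counters=[2,0,9,5,5,2,6,1,6,8,4]
Step 15: insert uz at [0, 2, 3, 10] -> counters=[3,0,10,6,5,2,6,1,6,8,5]
Step 16: delete y at [2, 8, 9, 10] -> counters=[3,0,9,6,5,2,6,1,5,7,4]
Step 17: insert uz at [0, 2, 3, 10] -> counters=[4,0,10,7,5,2,6,1,5,7,5]
Step 18: delete l at [4, 6, 7, 9] -> counters=[4,0,10,7,4,2,5,0,5,6,5]
Step 19: insert y at [2, 8, 9, 10] -> counters=[4,0,11,7,4,2,5,0,6,7,6]
Step 20: insert ce at [2, 4, 8, 9] -> counters=[4,0,12,7,5,2,5,0,7,8,6]
Final counters=[4,0,12,7,5,2,5,0,7,8,6] -> 9 nonzero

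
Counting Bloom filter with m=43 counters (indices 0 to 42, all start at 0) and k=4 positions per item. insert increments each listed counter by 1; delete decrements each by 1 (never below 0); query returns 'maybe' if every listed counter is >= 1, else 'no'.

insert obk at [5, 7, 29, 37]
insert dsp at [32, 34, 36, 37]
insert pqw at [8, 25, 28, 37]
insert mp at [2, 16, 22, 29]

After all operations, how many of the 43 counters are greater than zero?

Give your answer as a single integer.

Answer: 13

Derivation:
Step 1: insert obk at [5, 7, 29, 37] -> counters=[0,0,0,0,0,1,0,1,0,0,0,0,0,0,0,0,0,0,0,0,0,0,0,0,0,0,0,0,0,1,0,0,0,0,0,0,0,1,0,0,0,0,0]
Step 2: insert dsp at [32, 34, 36, 37] -> counters=[0,0,0,0,0,1,0,1,0,0,0,0,0,0,0,0,0,0,0,0,0,0,0,0,0,0,0,0,0,1,0,0,1,0,1,0,1,2,0,0,0,0,0]
Step 3: insert pqw at [8, 25, 28, 37] -> counters=[0,0,0,0,0,1,0,1,1,0,0,0,0,0,0,0,0,0,0,0,0,0,0,0,0,1,0,0,1,1,0,0,1,0,1,0,1,3,0,0,0,0,0]
Step 4: insert mp at [2, 16, 22, 29] -> counters=[0,0,1,0,0,1,0,1,1,0,0,0,0,0,0,0,1,0,0,0,0,0,1,0,0,1,0,0,1,2,0,0,1,0,1,0,1,3,0,0,0,0,0]
Final counters=[0,0,1,0,0,1,0,1,1,0,0,0,0,0,0,0,1,0,0,0,0,0,1,0,0,1,0,0,1,2,0,0,1,0,1,0,1,3,0,0,0,0,0] -> 13 nonzero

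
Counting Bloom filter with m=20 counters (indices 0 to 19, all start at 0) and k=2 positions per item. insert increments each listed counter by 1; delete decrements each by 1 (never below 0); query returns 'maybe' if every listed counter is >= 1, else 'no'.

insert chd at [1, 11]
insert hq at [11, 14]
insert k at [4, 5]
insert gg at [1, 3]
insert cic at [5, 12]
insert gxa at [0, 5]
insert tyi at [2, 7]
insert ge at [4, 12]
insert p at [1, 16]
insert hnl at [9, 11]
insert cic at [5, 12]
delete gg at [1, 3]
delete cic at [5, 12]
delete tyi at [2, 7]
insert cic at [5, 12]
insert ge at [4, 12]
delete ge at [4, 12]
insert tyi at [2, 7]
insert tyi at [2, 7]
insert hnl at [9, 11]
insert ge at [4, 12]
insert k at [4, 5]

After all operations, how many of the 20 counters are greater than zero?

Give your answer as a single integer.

Step 1: insert chd at [1, 11] -> counters=[0,1,0,0,0,0,0,0,0,0,0,1,0,0,0,0,0,0,0,0]
Step 2: insert hq at [11, 14] -> counters=[0,1,0,0,0,0,0,0,0,0,0,2,0,0,1,0,0,0,0,0]
Step 3: insert k at [4, 5] -> counters=[0,1,0,0,1,1,0,0,0,0,0,2,0,0,1,0,0,0,0,0]
Step 4: insert gg at [1, 3] -> counters=[0,2,0,1,1,1,0,0,0,0,0,2,0,0,1,0,0,0,0,0]
Step 5: insert cic at [5, 12] -> counters=[0,2,0,1,1,2,0,0,0,0,0,2,1,0,1,0,0,0,0,0]
Step 6: insert gxa at [0, 5] -> counters=[1,2,0,1,1,3,0,0,0,0,0,2,1,0,1,0,0,0,0,0]
Step 7: insert tyi at [2, 7] -> counters=[1,2,1,1,1,3,0,1,0,0,0,2,1,0,1,0,0,0,0,0]
Step 8: insert ge at [4, 12] -> counters=[1,2,1,1,2,3,0,1,0,0,0,2,2,0,1,0,0,0,0,0]
Step 9: insert p at [1, 16] -> counters=[1,3,1,1,2,3,0,1,0,0,0,2,2,0,1,0,1,0,0,0]
Step 10: insert hnl at [9, 11] -> counters=[1,3,1,1,2,3,0,1,0,1,0,3,2,0,1,0,1,0,0,0]
Step 11: insert cic at [5, 12] -> counters=[1,3,1,1,2,4,0,1,0,1,0,3,3,0,1,0,1,0,0,0]
Step 12: delete gg at [1, 3] -> counters=[1,2,1,0,2,4,0,1,0,1,0,3,3,0,1,0,1,0,0,0]
Step 13: delete cic at [5, 12] -> counters=[1,2,1,0,2,3,0,1,0,1,0,3,2,0,1,0,1,0,0,0]
Step 14: delete tyi at [2, 7] -> counters=[1,2,0,0,2,3,0,0,0,1,0,3,2,0,1,0,1,0,0,0]
Step 15: insert cic at [5, 12] -> counters=[1,2,0,0,2,4,0,0,0,1,0,3,3,0,1,0,1,0,0,0]
Step 16: insert ge at [4, 12] -> counters=[1,2,0,0,3,4,0,0,0,1,0,3,4,0,1,0,1,0,0,0]
Step 17: delete ge at [4, 12] -> counters=[1,2,0,0,2,4,0,0,0,1,0,3,3,0,1,0,1,0,0,0]
Step 18: insert tyi at [2, 7] -> counters=[1,2,1,0,2,4,0,1,0,1,0,3,3,0,1,0,1,0,0,0]
Step 19: insert tyi at [2, 7] -> counters=[1,2,2,0,2,4,0,2,0,1,0,3,3,0,1,0,1,0,0,0]
Step 20: insert hnl at [9, 11] -> counters=[1,2,2,0,2,4,0,2,0,2,0,4,3,0,1,0,1,0,0,0]
Step 21: insert ge at [4, 12] -> counters=[1,2,2,0,3,4,0,2,0,2,0,4,4,0,1,0,1,0,0,0]
Step 22: insert k at [4, 5] -> counters=[1,2,2,0,4,5,0,2,0,2,0,4,4,0,1,0,1,0,0,0]
Final counters=[1,2,2,0,4,5,0,2,0,2,0,4,4,0,1,0,1,0,0,0] -> 11 nonzero

Answer: 11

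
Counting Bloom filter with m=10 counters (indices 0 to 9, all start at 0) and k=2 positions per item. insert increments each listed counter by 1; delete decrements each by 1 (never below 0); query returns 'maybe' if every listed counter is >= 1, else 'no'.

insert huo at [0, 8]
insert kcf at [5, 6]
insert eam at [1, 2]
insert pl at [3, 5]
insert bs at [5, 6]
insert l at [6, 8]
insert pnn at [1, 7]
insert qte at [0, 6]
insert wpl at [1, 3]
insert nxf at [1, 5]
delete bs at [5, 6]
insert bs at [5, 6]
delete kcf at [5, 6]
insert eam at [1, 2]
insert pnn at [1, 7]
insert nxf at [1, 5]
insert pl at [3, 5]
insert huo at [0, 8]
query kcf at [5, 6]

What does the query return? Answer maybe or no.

Step 1: insert huo at [0, 8] -> counters=[1,0,0,0,0,0,0,0,1,0]
Step 2: insert kcf at [5, 6] -> counters=[1,0,0,0,0,1,1,0,1,0]
Step 3: insert eam at [1, 2] -> counters=[1,1,1,0,0,1,1,0,1,0]
Step 4: insert pl at [3, 5] -> counters=[1,1,1,1,0,2,1,0,1,0]
Step 5: insert bs at [5, 6] -> counters=[1,1,1,1,0,3,2,0,1,0]
Step 6: insert l at [6, 8] -> counters=[1,1,1,1,0,3,3,0,2,0]
Step 7: insert pnn at [1, 7] -> counters=[1,2,1,1,0,3,3,1,2,0]
Step 8: insert qte at [0, 6] -> counters=[2,2,1,1,0,3,4,1,2,0]
Step 9: insert wpl at [1, 3] -> counters=[2,3,1,2,0,3,4,1,2,0]
Step 10: insert nxf at [1, 5] -> counters=[2,4,1,2,0,4,4,1,2,0]
Step 11: delete bs at [5, 6] -> counters=[2,4,1,2,0,3,3,1,2,0]
Step 12: insert bs at [5, 6] -> counters=[2,4,1,2,0,4,4,1,2,0]
Step 13: delete kcf at [5, 6] -> counters=[2,4,1,2,0,3,3,1,2,0]
Step 14: insert eam at [1, 2] -> counters=[2,5,2,2,0,3,3,1,2,0]
Step 15: insert pnn at [1, 7] -> counters=[2,6,2,2,0,3,3,2,2,0]
Step 16: insert nxf at [1, 5] -> counters=[2,7,2,2,0,4,3,2,2,0]
Step 17: insert pl at [3, 5] -> counters=[2,7,2,3,0,5,3,2,2,0]
Step 18: insert huo at [0, 8] -> counters=[3,7,2,3,0,5,3,2,3,0]
Query kcf: check counters[5]=5 counters[6]=3 -> maybe

Answer: maybe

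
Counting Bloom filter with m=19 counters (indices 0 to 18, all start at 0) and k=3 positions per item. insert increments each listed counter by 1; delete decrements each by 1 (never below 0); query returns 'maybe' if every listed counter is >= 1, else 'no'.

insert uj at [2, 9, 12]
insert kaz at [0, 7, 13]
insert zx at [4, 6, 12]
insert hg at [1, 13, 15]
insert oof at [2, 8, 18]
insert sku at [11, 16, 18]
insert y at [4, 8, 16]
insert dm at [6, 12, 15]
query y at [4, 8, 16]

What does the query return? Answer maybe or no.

Step 1: insert uj at [2, 9, 12] -> counters=[0,0,1,0,0,0,0,0,0,1,0,0,1,0,0,0,0,0,0]
Step 2: insert kaz at [0, 7, 13] -> counters=[1,0,1,0,0,0,0,1,0,1,0,0,1,1,0,0,0,0,0]
Step 3: insert zx at [4, 6, 12] -> counters=[1,0,1,0,1,0,1,1,0,1,0,0,2,1,0,0,0,0,0]
Step 4: insert hg at [1, 13, 15] -> counters=[1,1,1,0,1,0,1,1,0,1,0,0,2,2,0,1,0,0,0]
Step 5: insert oof at [2, 8, 18] -> counters=[1,1,2,0,1,0,1,1,1,1,0,0,2,2,0,1,0,0,1]
Step 6: insert sku at [11, 16, 18] -> counters=[1,1,2,0,1,0,1,1,1,1,0,1,2,2,0,1,1,0,2]
Step 7: insert y at [4, 8, 16] -> counters=[1,1,2,0,2,0,1,1,2,1,0,1,2,2,0,1,2,0,2]
Step 8: insert dm at [6, 12, 15] -> counters=[1,1,2,0,2,0,2,1,2,1,0,1,3,2,0,2,2,0,2]
Query y: check counters[4]=2 counters[8]=2 counters[16]=2 -> maybe

Answer: maybe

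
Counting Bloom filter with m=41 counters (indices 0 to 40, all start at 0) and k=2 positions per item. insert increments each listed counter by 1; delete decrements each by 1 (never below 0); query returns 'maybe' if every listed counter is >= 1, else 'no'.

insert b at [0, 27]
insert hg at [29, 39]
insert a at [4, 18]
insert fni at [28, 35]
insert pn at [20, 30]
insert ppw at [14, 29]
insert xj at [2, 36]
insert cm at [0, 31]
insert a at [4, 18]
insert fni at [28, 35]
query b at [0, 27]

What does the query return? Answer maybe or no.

Step 1: insert b at [0, 27] -> counters=[1,0,0,0,0,0,0,0,0,0,0,0,0,0,0,0,0,0,0,0,0,0,0,0,0,0,0,1,0,0,0,0,0,0,0,0,0,0,0,0,0]
Step 2: insert hg at [29, 39] -> counters=[1,0,0,0,0,0,0,0,0,0,0,0,0,0,0,0,0,0,0,0,0,0,0,0,0,0,0,1,0,1,0,0,0,0,0,0,0,0,0,1,0]
Step 3: insert a at [4, 18] -> counters=[1,0,0,0,1,0,0,0,0,0,0,0,0,0,0,0,0,0,1,0,0,0,0,0,0,0,0,1,0,1,0,0,0,0,0,0,0,0,0,1,0]
Step 4: insert fni at [28, 35] -> counters=[1,0,0,0,1,0,0,0,0,0,0,0,0,0,0,0,0,0,1,0,0,0,0,0,0,0,0,1,1,1,0,0,0,0,0,1,0,0,0,1,0]
Step 5: insert pn at [20, 30] -> counters=[1,0,0,0,1,0,0,0,0,0,0,0,0,0,0,0,0,0,1,0,1,0,0,0,0,0,0,1,1,1,1,0,0,0,0,1,0,0,0,1,0]
Step 6: insert ppw at [14, 29] -> counters=[1,0,0,0,1,0,0,0,0,0,0,0,0,0,1,0,0,0,1,0,1,0,0,0,0,0,0,1,1,2,1,0,0,0,0,1,0,0,0,1,0]
Step 7: insert xj at [2, 36] -> counters=[1,0,1,0,1,0,0,0,0,0,0,0,0,0,1,0,0,0,1,0,1,0,0,0,0,0,0,1,1,2,1,0,0,0,0,1,1,0,0,1,0]
Step 8: insert cm at [0, 31] -> counters=[2,0,1,0,1,0,0,0,0,0,0,0,0,0,1,0,0,0,1,0,1,0,0,0,0,0,0,1,1,2,1,1,0,0,0,1,1,0,0,1,0]
Step 9: insert a at [4, 18] -> counters=[2,0,1,0,2,0,0,0,0,0,0,0,0,0,1,0,0,0,2,0,1,0,0,0,0,0,0,1,1,2,1,1,0,0,0,1,1,0,0,1,0]
Step 10: insert fni at [28, 35] -> counters=[2,0,1,0,2,0,0,0,0,0,0,0,0,0,1,0,0,0,2,0,1,0,0,0,0,0,0,1,2,2,1,1,0,0,0,2,1,0,0,1,0]
Query b: check counters[0]=2 counters[27]=1 -> maybe

Answer: maybe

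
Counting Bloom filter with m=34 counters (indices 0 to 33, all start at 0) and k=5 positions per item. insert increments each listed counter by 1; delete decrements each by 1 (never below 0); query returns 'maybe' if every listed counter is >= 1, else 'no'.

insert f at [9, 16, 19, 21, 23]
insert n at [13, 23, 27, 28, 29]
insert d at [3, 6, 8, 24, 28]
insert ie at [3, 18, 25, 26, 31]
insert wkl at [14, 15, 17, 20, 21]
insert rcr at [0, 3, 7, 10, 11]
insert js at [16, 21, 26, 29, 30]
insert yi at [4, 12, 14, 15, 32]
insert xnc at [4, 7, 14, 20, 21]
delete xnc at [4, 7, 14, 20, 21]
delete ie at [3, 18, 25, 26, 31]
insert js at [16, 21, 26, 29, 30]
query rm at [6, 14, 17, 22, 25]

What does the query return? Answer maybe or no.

Answer: no

Derivation:
Step 1: insert f at [9, 16, 19, 21, 23] -> counters=[0,0,0,0,0,0,0,0,0,1,0,0,0,0,0,0,1,0,0,1,0,1,0,1,0,0,0,0,0,0,0,0,0,0]
Step 2: insert n at [13, 23, 27, 28, 29] -> counters=[0,0,0,0,0,0,0,0,0,1,0,0,0,1,0,0,1,0,0,1,0,1,0,2,0,0,0,1,1,1,0,0,0,0]
Step 3: insert d at [3, 6, 8, 24, 28] -> counters=[0,0,0,1,0,0,1,0,1,1,0,0,0,1,0,0,1,0,0,1,0,1,0,2,1,0,0,1,2,1,0,0,0,0]
Step 4: insert ie at [3, 18, 25, 26, 31] -> counters=[0,0,0,2,0,0,1,0,1,1,0,0,0,1,0,0,1,0,1,1,0,1,0,2,1,1,1,1,2,1,0,1,0,0]
Step 5: insert wkl at [14, 15, 17, 20, 21] -> counters=[0,0,0,2,0,0,1,0,1,1,0,0,0,1,1,1,1,1,1,1,1,2,0,2,1,1,1,1,2,1,0,1,0,0]
Step 6: insert rcr at [0, 3, 7, 10, 11] -> counters=[1,0,0,3,0,0,1,1,1,1,1,1,0,1,1,1,1,1,1,1,1,2,0,2,1,1,1,1,2,1,0,1,0,0]
Step 7: insert js at [16, 21, 26, 29, 30] -> counters=[1,0,0,3,0,0,1,1,1,1,1,1,0,1,1,1,2,1,1,1,1,3,0,2,1,1,2,1,2,2,1,1,0,0]
Step 8: insert yi at [4, 12, 14, 15, 32] -> counters=[1,0,0,3,1,0,1,1,1,1,1,1,1,1,2,2,2,1,1,1,1,3,0,2,1,1,2,1,2,2,1,1,1,0]
Step 9: insert xnc at [4, 7, 14, 20, 21] -> counters=[1,0,0,3,2,0,1,2,1,1,1,1,1,1,3,2,2,1,1,1,2,4,0,2,1,1,2,1,2,2,1,1,1,0]
Step 10: delete xnc at [4, 7, 14, 20, 21] -> counters=[1,0,0,3,1,0,1,1,1,1,1,1,1,1,2,2,2,1,1,1,1,3,0,2,1,1,2,1,2,2,1,1,1,0]
Step 11: delete ie at [3, 18, 25, 26, 31] -> counters=[1,0,0,2,1,0,1,1,1,1,1,1,1,1,2,2,2,1,0,1,1,3,0,2,1,0,1,1,2,2,1,0,1,0]
Step 12: insert js at [16, 21, 26, 29, 30] -> counters=[1,0,0,2,1,0,1,1,1,1,1,1,1,1,2,2,3,1,0,1,1,4,0,2,1,0,2,1,2,3,2,0,1,0]
Query rm: check counters[6]=1 counters[14]=2 counters[17]=1 counters[22]=0 counters[25]=0 -> no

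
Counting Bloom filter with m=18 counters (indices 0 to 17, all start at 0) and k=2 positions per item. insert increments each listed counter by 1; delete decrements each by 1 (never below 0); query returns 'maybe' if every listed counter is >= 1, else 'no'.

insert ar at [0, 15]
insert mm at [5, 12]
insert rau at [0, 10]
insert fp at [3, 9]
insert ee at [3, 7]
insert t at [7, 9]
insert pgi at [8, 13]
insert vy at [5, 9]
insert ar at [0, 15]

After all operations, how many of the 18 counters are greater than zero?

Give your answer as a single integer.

Step 1: insert ar at [0, 15] -> counters=[1,0,0,0,0,0,0,0,0,0,0,0,0,0,0,1,0,0]
Step 2: insert mm at [5, 12] -> counters=[1,0,0,0,0,1,0,0,0,0,0,0,1,0,0,1,0,0]
Step 3: insert rau at [0, 10] -> counters=[2,0,0,0,0,1,0,0,0,0,1,0,1,0,0,1,0,0]
Step 4: insert fp at [3, 9] -> counters=[2,0,0,1,0,1,0,0,0,1,1,0,1,0,0,1,0,0]
Step 5: insert ee at [3, 7] -> counters=[2,0,0,2,0,1,0,1,0,1,1,0,1,0,0,1,0,0]
Step 6: insert t at [7, 9] -> counters=[2,0,0,2,0,1,0,2,0,2,1,0,1,0,0,1,0,0]
Step 7: insert pgi at [8, 13] -> counters=[2,0,0,2,0,1,0,2,1,2,1,0,1,1,0,1,0,0]
Step 8: insert vy at [5, 9] -> counters=[2,0,0,2,0,2,0,2,1,3,1,0,1,1,0,1,0,0]
Step 9: insert ar at [0, 15] -> counters=[3,0,0,2,0,2,0,2,1,3,1,0,1,1,0,2,0,0]
Final counters=[3,0,0,2,0,2,0,2,1,3,1,0,1,1,0,2,0,0] -> 10 nonzero

Answer: 10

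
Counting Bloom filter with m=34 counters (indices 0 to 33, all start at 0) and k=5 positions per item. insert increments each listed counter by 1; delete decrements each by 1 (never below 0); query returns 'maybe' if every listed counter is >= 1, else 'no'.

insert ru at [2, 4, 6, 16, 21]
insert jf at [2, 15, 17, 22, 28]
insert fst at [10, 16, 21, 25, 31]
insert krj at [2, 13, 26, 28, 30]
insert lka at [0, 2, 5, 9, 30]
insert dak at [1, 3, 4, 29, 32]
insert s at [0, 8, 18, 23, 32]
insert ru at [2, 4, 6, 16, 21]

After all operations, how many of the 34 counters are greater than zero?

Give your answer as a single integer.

Answer: 25

Derivation:
Step 1: insert ru at [2, 4, 6, 16, 21] -> counters=[0,0,1,0,1,0,1,0,0,0,0,0,0,0,0,0,1,0,0,0,0,1,0,0,0,0,0,0,0,0,0,0,0,0]
Step 2: insert jf at [2, 15, 17, 22, 28] -> counters=[0,0,2,0,1,0,1,0,0,0,0,0,0,0,0,1,1,1,0,0,0,1,1,0,0,0,0,0,1,0,0,0,0,0]
Step 3: insert fst at [10, 16, 21, 25, 31] -> counters=[0,0,2,0,1,0,1,0,0,0,1,0,0,0,0,1,2,1,0,0,0,2,1,0,0,1,0,0,1,0,0,1,0,0]
Step 4: insert krj at [2, 13, 26, 28, 30] -> counters=[0,0,3,0,1,0,1,0,0,0,1,0,0,1,0,1,2,1,0,0,0,2,1,0,0,1,1,0,2,0,1,1,0,0]
Step 5: insert lka at [0, 2, 5, 9, 30] -> counters=[1,0,4,0,1,1,1,0,0,1,1,0,0,1,0,1,2,1,0,0,0,2,1,0,0,1,1,0,2,0,2,1,0,0]
Step 6: insert dak at [1, 3, 4, 29, 32] -> counters=[1,1,4,1,2,1,1,0,0,1,1,0,0,1,0,1,2,1,0,0,0,2,1,0,0,1,1,0,2,1,2,1,1,0]
Step 7: insert s at [0, 8, 18, 23, 32] -> counters=[2,1,4,1,2,1,1,0,1,1,1,0,0,1,0,1,2,1,1,0,0,2,1,1,0,1,1,0,2,1,2,1,2,0]
Step 8: insert ru at [2, 4, 6, 16, 21] -> counters=[2,1,5,1,3,1,2,0,1,1,1,0,0,1,0,1,3,1,1,0,0,3,1,1,0,1,1,0,2,1,2,1,2,0]
Final counters=[2,1,5,1,3,1,2,0,1,1,1,0,0,1,0,1,3,1,1,0,0,3,1,1,0,1,1,0,2,1,2,1,2,0] -> 25 nonzero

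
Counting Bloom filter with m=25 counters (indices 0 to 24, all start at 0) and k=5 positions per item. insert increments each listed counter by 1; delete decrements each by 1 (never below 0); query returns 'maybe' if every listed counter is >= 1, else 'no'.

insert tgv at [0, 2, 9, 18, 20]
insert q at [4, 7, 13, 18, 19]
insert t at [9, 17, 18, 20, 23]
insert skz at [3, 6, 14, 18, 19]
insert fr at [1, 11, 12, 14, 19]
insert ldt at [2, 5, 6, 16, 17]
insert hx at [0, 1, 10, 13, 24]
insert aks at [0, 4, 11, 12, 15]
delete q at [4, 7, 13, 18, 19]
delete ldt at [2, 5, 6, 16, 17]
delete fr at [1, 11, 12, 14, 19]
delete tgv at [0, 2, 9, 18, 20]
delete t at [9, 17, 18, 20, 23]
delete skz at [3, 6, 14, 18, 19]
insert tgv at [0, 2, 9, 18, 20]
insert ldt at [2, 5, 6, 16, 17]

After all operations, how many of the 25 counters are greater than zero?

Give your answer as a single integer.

Step 1: insert tgv at [0, 2, 9, 18, 20] -> counters=[1,0,1,0,0,0,0,0,0,1,0,0,0,0,0,0,0,0,1,0,1,0,0,0,0]
Step 2: insert q at [4, 7, 13, 18, 19] -> counters=[1,0,1,0,1,0,0,1,0,1,0,0,0,1,0,0,0,0,2,1,1,0,0,0,0]
Step 3: insert t at [9, 17, 18, 20, 23] -> counters=[1,0,1,0,1,0,0,1,0,2,0,0,0,1,0,0,0,1,3,1,2,0,0,1,0]
Step 4: insert skz at [3, 6, 14, 18, 19] -> counters=[1,0,1,1,1,0,1,1,0,2,0,0,0,1,1,0,0,1,4,2,2,0,0,1,0]
Step 5: insert fr at [1, 11, 12, 14, 19] -> counters=[1,1,1,1,1,0,1,1,0,2,0,1,1,1,2,0,0,1,4,3,2,0,0,1,0]
Step 6: insert ldt at [2, 5, 6, 16, 17] -> counters=[1,1,2,1,1,1,2,1,0,2,0,1,1,1,2,0,1,2,4,3,2,0,0,1,0]
Step 7: insert hx at [0, 1, 10, 13, 24] -> counters=[2,2,2,1,1,1,2,1,0,2,1,1,1,2,2,0,1,2,4,3,2,0,0,1,1]
Step 8: insert aks at [0, 4, 11, 12, 15] -> counters=[3,2,2,1,2,1,2,1,0,2,1,2,2,2,2,1,1,2,4,3,2,0,0,1,1]
Step 9: delete q at [4, 7, 13, 18, 19] -> counters=[3,2,2,1,1,1,2,0,0,2,1,2,2,1,2,1,1,2,3,2,2,0,0,1,1]
Step 10: delete ldt at [2, 5, 6, 16, 17] -> counters=[3,2,1,1,1,0,1,0,0,2,1,2,2,1,2,1,0,1,3,2,2,0,0,1,1]
Step 11: delete fr at [1, 11, 12, 14, 19] -> counters=[3,1,1,1,1,0,1,0,0,2,1,1,1,1,1,1,0,1,3,1,2,0,0,1,1]
Step 12: delete tgv at [0, 2, 9, 18, 20] -> counters=[2,1,0,1,1,0,1,0,0,1,1,1,1,1,1,1,0,1,2,1,1,0,0,1,1]
Step 13: delete t at [9, 17, 18, 20, 23] -> counters=[2,1,0,1,1,0,1,0,0,0,1,1,1,1,1,1,0,0,1,1,0,0,0,0,1]
Step 14: delete skz at [3, 6, 14, 18, 19] -> counters=[2,1,0,0,1,0,0,0,0,0,1,1,1,1,0,1,0,0,0,0,0,0,0,0,1]
Step 15: insert tgv at [0, 2, 9, 18, 20] -> counters=[3,1,1,0,1,0,0,0,0,1,1,1,1,1,0,1,0,0,1,0,1,0,0,0,1]
Step 16: insert ldt at [2, 5, 6, 16, 17] -> counters=[3,1,2,0,1,1,1,0,0,1,1,1,1,1,0,1,1,1,1,0,1,0,0,0,1]
Final counters=[3,1,2,0,1,1,1,0,0,1,1,1,1,1,0,1,1,1,1,0,1,0,0,0,1] -> 17 nonzero

Answer: 17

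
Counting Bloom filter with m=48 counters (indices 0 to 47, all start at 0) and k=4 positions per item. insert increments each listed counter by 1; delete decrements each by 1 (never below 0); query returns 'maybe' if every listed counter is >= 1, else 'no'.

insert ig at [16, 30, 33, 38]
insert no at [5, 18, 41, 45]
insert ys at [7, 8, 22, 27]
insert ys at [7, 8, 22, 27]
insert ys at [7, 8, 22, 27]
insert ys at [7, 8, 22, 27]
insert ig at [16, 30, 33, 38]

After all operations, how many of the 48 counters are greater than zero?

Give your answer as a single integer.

Step 1: insert ig at [16, 30, 33, 38] -> counters=[0,0,0,0,0,0,0,0,0,0,0,0,0,0,0,0,1,0,0,0,0,0,0,0,0,0,0,0,0,0,1,0,0,1,0,0,0,0,1,0,0,0,0,0,0,0,0,0]
Step 2: insert no at [5, 18, 41, 45] -> counters=[0,0,0,0,0,1,0,0,0,0,0,0,0,0,0,0,1,0,1,0,0,0,0,0,0,0,0,0,0,0,1,0,0,1,0,0,0,0,1,0,0,1,0,0,0,1,0,0]
Step 3: insert ys at [7, 8, 22, 27] -> counters=[0,0,0,0,0,1,0,1,1,0,0,0,0,0,0,0,1,0,1,0,0,0,1,0,0,0,0,1,0,0,1,0,0,1,0,0,0,0,1,0,0,1,0,0,0,1,0,0]
Step 4: insert ys at [7, 8, 22, 27] -> counters=[0,0,0,0,0,1,0,2,2,0,0,0,0,0,0,0,1,0,1,0,0,0,2,0,0,0,0,2,0,0,1,0,0,1,0,0,0,0,1,0,0,1,0,0,0,1,0,0]
Step 5: insert ys at [7, 8, 22, 27] -> counters=[0,0,0,0,0,1,0,3,3,0,0,0,0,0,0,0,1,0,1,0,0,0,3,0,0,0,0,3,0,0,1,0,0,1,0,0,0,0,1,0,0,1,0,0,0,1,0,0]
Step 6: insert ys at [7, 8, 22, 27] -> counters=[0,0,0,0,0,1,0,4,4,0,0,0,0,0,0,0,1,0,1,0,0,0,4,0,0,0,0,4,0,0,1,0,0,1,0,0,0,0,1,0,0,1,0,0,0,1,0,0]
Step 7: insert ig at [16, 30, 33, 38] -> counters=[0,0,0,0,0,1,0,4,4,0,0,0,0,0,0,0,2,0,1,0,0,0,4,0,0,0,0,4,0,0,2,0,0,2,0,0,0,0,2,0,0,1,0,0,0,1,0,0]
Final counters=[0,0,0,0,0,1,0,4,4,0,0,0,0,0,0,0,2,0,1,0,0,0,4,0,0,0,0,4,0,0,2,0,0,2,0,0,0,0,2,0,0,1,0,0,0,1,0,0] -> 12 nonzero

Answer: 12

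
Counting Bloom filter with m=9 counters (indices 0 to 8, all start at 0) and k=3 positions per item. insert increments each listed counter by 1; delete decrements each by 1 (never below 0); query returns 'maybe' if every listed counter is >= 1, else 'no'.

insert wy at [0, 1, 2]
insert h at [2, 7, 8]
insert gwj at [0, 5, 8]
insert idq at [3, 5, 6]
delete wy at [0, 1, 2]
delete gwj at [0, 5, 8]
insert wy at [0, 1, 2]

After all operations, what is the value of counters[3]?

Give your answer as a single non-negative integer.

Step 1: insert wy at [0, 1, 2] -> counters=[1,1,1,0,0,0,0,0,0]
Step 2: insert h at [2, 7, 8] -> counters=[1,1,2,0,0,0,0,1,1]
Step 3: insert gwj at [0, 5, 8] -> counters=[2,1,2,0,0,1,0,1,2]
Step 4: insert idq at [3, 5, 6] -> counters=[2,1,2,1,0,2,1,1,2]
Step 5: delete wy at [0, 1, 2] -> counters=[1,0,1,1,0,2,1,1,2]
Step 6: delete gwj at [0, 5, 8] -> counters=[0,0,1,1,0,1,1,1,1]
Step 7: insert wy at [0, 1, 2] -> counters=[1,1,2,1,0,1,1,1,1]
Final counters=[1,1,2,1,0,1,1,1,1] -> counters[3]=1

Answer: 1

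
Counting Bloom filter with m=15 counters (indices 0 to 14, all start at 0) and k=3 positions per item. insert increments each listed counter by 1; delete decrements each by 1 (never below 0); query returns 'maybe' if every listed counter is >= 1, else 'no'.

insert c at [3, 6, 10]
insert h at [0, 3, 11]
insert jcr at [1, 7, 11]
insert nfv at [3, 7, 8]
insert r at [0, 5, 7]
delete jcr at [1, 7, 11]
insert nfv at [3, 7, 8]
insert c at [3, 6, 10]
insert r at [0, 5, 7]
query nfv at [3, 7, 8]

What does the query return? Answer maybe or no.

Answer: maybe

Derivation:
Step 1: insert c at [3, 6, 10] -> counters=[0,0,0,1,0,0,1,0,0,0,1,0,0,0,0]
Step 2: insert h at [0, 3, 11] -> counters=[1,0,0,2,0,0,1,0,0,0,1,1,0,0,0]
Step 3: insert jcr at [1, 7, 11] -> counters=[1,1,0,2,0,0,1,1,0,0,1,2,0,0,0]
Step 4: insert nfv at [3, 7, 8] -> counters=[1,1,0,3,0,0,1,2,1,0,1,2,0,0,0]
Step 5: insert r at [0, 5, 7] -> counters=[2,1,0,3,0,1,1,3,1,0,1,2,0,0,0]
Step 6: delete jcr at [1, 7, 11] -> counters=[2,0,0,3,0,1,1,2,1,0,1,1,0,0,0]
Step 7: insert nfv at [3, 7, 8] -> counters=[2,0,0,4,0,1,1,3,2,0,1,1,0,0,0]
Step 8: insert c at [3, 6, 10] -> counters=[2,0,0,5,0,1,2,3,2,0,2,1,0,0,0]
Step 9: insert r at [0, 5, 7] -> counters=[3,0,0,5,0,2,2,4,2,0,2,1,0,0,0]
Query nfv: check counters[3]=5 counters[7]=4 counters[8]=2 -> maybe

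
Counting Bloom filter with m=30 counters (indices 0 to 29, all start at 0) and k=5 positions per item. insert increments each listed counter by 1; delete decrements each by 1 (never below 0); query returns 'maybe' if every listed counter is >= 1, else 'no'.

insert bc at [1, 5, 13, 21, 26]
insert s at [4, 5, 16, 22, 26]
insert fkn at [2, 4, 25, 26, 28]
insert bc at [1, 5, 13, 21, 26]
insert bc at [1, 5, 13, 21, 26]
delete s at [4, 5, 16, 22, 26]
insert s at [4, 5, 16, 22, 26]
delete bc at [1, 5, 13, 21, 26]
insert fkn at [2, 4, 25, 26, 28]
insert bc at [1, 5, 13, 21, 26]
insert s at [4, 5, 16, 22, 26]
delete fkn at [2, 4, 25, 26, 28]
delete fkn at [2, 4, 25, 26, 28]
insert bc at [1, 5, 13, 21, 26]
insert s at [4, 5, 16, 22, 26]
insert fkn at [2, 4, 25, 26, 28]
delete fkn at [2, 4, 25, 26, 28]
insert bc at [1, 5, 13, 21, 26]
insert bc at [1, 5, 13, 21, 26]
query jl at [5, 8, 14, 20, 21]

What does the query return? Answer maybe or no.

Answer: no

Derivation:
Step 1: insert bc at [1, 5, 13, 21, 26] -> counters=[0,1,0,0,0,1,0,0,0,0,0,0,0,1,0,0,0,0,0,0,0,1,0,0,0,0,1,0,0,0]
Step 2: insert s at [4, 5, 16, 22, 26] -> counters=[0,1,0,0,1,2,0,0,0,0,0,0,0,1,0,0,1,0,0,0,0,1,1,0,0,0,2,0,0,0]
Step 3: insert fkn at [2, 4, 25, 26, 28] -> counters=[0,1,1,0,2,2,0,0,0,0,0,0,0,1,0,0,1,0,0,0,0,1,1,0,0,1,3,0,1,0]
Step 4: insert bc at [1, 5, 13, 21, 26] -> counters=[0,2,1,0,2,3,0,0,0,0,0,0,0,2,0,0,1,0,0,0,0,2,1,0,0,1,4,0,1,0]
Step 5: insert bc at [1, 5, 13, 21, 26] -> counters=[0,3,1,0,2,4,0,0,0,0,0,0,0,3,0,0,1,0,0,0,0,3,1,0,0,1,5,0,1,0]
Step 6: delete s at [4, 5, 16, 22, 26] -> counters=[0,3,1,0,1,3,0,0,0,0,0,0,0,3,0,0,0,0,0,0,0,3,0,0,0,1,4,0,1,0]
Step 7: insert s at [4, 5, 16, 22, 26] -> counters=[0,3,1,0,2,4,0,0,0,0,0,0,0,3,0,0,1,0,0,0,0,3,1,0,0,1,5,0,1,0]
Step 8: delete bc at [1, 5, 13, 21, 26] -> counters=[0,2,1,0,2,3,0,0,0,0,0,0,0,2,0,0,1,0,0,0,0,2,1,0,0,1,4,0,1,0]
Step 9: insert fkn at [2, 4, 25, 26, 28] -> counters=[0,2,2,0,3,3,0,0,0,0,0,0,0,2,0,0,1,0,0,0,0,2,1,0,0,2,5,0,2,0]
Step 10: insert bc at [1, 5, 13, 21, 26] -> counters=[0,3,2,0,3,4,0,0,0,0,0,0,0,3,0,0,1,0,0,0,0,3,1,0,0,2,6,0,2,0]
Step 11: insert s at [4, 5, 16, 22, 26] -> counters=[0,3,2,0,4,5,0,0,0,0,0,0,0,3,0,0,2,0,0,0,0,3,2,0,0,2,7,0,2,0]
Step 12: delete fkn at [2, 4, 25, 26, 28] -> counters=[0,3,1,0,3,5,0,0,0,0,0,0,0,3,0,0,2,0,0,0,0,3,2,0,0,1,6,0,1,0]
Step 13: delete fkn at [2, 4, 25, 26, 28] -> counters=[0,3,0,0,2,5,0,0,0,0,0,0,0,3,0,0,2,0,0,0,0,3,2,0,0,0,5,0,0,0]
Step 14: insert bc at [1, 5, 13, 21, 26] -> counters=[0,4,0,0,2,6,0,0,0,0,0,0,0,4,0,0,2,0,0,0,0,4,2,0,0,0,6,0,0,0]
Step 15: insert s at [4, 5, 16, 22, 26] -> counters=[0,4,0,0,3,7,0,0,0,0,0,0,0,4,0,0,3,0,0,0,0,4,3,0,0,0,7,0,0,0]
Step 16: insert fkn at [2, 4, 25, 26, 28] -> counters=[0,4,1,0,4,7,0,0,0,0,0,0,0,4,0,0,3,0,0,0,0,4,3,0,0,1,8,0,1,0]
Step 17: delete fkn at [2, 4, 25, 26, 28] -> counters=[0,4,0,0,3,7,0,0,0,0,0,0,0,4,0,0,3,0,0,0,0,4,3,0,0,0,7,0,0,0]
Step 18: insert bc at [1, 5, 13, 21, 26] -> counters=[0,5,0,0,3,8,0,0,0,0,0,0,0,5,0,0,3,0,0,0,0,5,3,0,0,0,8,0,0,0]
Step 19: insert bc at [1, 5, 13, 21, 26] -> counters=[0,6,0,0,3,9,0,0,0,0,0,0,0,6,0,0,3,0,0,0,0,6,3,0,0,0,9,0,0,0]
Query jl: check counters[5]=9 counters[8]=0 counters[14]=0 counters[20]=0 counters[21]=6 -> no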